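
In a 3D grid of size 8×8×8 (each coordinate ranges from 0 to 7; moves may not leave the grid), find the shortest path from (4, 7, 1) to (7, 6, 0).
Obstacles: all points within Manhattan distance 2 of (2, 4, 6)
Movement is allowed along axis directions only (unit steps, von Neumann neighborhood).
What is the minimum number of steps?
5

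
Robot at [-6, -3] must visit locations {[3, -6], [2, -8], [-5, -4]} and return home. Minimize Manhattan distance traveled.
28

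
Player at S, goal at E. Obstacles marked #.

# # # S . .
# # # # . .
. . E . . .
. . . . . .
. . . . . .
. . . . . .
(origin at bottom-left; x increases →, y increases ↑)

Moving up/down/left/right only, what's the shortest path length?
5
(one shortest path: (3, 5) → (4, 5) → (4, 4) → (4, 3) → (3, 3) → (2, 3))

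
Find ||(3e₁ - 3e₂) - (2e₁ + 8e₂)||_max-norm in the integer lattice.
11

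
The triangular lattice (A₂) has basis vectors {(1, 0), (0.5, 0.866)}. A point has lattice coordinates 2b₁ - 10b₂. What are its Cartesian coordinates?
(-3, -8.66)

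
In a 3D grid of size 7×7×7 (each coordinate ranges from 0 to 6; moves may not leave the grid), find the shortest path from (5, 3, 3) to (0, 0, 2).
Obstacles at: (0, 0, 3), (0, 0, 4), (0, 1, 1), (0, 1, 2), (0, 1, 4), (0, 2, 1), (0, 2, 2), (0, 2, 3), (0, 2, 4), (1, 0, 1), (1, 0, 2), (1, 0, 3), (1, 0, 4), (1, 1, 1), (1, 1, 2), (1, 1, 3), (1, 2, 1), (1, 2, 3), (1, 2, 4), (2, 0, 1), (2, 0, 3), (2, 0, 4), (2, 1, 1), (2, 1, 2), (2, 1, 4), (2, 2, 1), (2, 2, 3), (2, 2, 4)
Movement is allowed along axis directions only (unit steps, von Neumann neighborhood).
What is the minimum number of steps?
13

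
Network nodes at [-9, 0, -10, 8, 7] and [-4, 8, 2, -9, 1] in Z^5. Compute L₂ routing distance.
23.622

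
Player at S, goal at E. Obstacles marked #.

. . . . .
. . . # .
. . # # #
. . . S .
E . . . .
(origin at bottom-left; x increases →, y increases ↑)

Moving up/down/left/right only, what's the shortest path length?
4
(one shortest path: (3, 1) → (2, 1) → (1, 1) → (0, 1) → (0, 0))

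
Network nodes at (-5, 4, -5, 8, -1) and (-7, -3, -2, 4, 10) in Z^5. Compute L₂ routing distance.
14.1067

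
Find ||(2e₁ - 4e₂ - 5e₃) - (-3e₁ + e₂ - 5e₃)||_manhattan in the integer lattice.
10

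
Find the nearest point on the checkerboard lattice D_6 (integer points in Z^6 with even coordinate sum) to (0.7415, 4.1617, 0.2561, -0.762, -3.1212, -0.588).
(1, 4, 0, -1, -3, -1)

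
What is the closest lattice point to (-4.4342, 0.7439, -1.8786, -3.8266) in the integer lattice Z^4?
(-4, 1, -2, -4)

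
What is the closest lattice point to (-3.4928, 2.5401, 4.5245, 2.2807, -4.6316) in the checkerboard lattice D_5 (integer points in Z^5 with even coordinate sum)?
(-3, 3, 5, 2, -5)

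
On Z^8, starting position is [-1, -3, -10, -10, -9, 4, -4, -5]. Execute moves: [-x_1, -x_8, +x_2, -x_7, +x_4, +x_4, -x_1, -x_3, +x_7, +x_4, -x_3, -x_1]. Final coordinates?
(-4, -2, -12, -7, -9, 4, -4, -6)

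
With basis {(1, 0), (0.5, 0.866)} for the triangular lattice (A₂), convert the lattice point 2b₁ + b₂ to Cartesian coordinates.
(2.5, 0.866)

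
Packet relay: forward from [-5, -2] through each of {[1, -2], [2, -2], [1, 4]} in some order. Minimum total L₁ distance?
14
(one optimal route: (-5, -2) → (1, -2) → (2, -2) → (1, 4))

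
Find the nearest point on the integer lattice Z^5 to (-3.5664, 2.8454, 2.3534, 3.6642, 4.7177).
(-4, 3, 2, 4, 5)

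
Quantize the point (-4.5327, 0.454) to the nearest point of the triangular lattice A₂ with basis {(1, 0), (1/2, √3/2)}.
(-4.5, 0.866)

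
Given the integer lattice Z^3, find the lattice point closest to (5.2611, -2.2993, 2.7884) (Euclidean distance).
(5, -2, 3)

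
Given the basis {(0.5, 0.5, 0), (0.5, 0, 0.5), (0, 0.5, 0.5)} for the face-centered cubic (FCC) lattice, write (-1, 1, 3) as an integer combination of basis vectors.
-3b₁ + b₂ + 5b₃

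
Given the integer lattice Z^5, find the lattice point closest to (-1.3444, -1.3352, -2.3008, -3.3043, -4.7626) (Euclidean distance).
(-1, -1, -2, -3, -5)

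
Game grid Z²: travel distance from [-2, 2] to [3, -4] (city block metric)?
11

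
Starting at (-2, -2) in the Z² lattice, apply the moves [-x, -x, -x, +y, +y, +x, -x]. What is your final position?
(-5, 0)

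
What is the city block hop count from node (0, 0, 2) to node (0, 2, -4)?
8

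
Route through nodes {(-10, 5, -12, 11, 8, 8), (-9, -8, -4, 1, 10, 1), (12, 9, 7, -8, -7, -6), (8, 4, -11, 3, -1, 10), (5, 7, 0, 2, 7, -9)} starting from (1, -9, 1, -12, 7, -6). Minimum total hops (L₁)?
207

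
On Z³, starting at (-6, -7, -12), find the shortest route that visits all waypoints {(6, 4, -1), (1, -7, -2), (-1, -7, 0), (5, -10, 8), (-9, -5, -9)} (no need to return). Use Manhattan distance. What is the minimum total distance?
72
(one optimal route: (-6, -7, -12) → (-9, -5, -9) → (1, -7, -2) → (-1, -7, 0) → (5, -10, 8) → (6, 4, -1))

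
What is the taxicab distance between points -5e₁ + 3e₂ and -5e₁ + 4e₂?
1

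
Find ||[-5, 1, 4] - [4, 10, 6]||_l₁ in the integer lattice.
20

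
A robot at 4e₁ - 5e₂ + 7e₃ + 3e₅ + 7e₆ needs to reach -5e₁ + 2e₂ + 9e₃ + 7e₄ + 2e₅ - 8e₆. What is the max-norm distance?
15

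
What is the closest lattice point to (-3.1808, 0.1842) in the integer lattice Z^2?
(-3, 0)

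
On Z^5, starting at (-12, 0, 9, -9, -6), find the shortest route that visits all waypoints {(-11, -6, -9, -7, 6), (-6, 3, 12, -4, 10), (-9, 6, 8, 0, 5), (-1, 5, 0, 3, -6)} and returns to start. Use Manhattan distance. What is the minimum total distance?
168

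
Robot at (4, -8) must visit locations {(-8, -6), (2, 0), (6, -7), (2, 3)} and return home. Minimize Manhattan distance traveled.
50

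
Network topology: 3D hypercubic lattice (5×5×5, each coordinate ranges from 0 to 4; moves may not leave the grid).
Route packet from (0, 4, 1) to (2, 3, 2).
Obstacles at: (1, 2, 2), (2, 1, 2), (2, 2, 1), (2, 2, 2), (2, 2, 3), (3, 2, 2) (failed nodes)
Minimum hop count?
4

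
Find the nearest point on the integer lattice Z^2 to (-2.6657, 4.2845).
(-3, 4)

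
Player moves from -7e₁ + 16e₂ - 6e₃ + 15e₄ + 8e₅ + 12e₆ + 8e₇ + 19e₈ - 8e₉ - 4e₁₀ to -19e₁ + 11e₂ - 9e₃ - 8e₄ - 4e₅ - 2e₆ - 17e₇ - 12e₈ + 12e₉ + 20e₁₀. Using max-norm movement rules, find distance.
31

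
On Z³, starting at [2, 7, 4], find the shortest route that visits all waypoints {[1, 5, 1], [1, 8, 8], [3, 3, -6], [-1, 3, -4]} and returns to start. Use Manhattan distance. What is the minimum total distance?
46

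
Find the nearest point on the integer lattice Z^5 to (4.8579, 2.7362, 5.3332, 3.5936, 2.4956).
(5, 3, 5, 4, 2)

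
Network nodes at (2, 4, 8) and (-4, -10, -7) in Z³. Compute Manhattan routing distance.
35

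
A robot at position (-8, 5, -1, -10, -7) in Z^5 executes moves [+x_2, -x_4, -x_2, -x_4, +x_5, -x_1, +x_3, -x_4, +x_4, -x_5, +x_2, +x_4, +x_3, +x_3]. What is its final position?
(-9, 6, 2, -11, -7)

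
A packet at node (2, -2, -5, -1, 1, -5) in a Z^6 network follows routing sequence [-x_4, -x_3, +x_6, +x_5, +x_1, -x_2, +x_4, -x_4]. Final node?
(3, -3, -6, -2, 2, -4)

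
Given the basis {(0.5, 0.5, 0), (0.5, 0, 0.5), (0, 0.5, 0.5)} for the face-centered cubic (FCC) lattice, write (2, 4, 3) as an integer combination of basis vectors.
3b₁ + b₂ + 5b₃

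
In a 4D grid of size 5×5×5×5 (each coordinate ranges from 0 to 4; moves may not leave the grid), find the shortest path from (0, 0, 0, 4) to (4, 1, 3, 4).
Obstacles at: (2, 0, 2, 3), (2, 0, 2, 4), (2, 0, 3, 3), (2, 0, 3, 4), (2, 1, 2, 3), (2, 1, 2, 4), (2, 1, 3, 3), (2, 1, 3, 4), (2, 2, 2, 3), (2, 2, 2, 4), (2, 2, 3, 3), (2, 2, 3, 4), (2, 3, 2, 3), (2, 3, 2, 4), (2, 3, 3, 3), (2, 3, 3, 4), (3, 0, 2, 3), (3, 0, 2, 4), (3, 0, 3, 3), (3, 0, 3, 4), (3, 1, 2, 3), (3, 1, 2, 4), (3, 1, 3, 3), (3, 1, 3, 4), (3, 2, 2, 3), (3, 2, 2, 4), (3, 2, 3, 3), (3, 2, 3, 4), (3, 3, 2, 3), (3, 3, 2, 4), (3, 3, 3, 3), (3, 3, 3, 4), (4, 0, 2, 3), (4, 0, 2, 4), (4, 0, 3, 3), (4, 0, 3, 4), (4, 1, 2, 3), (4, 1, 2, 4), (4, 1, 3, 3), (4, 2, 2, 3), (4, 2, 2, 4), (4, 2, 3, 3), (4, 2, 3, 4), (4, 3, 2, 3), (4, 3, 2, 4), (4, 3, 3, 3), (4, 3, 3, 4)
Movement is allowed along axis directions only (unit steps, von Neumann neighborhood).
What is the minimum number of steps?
10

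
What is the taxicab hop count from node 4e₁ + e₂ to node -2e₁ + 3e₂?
8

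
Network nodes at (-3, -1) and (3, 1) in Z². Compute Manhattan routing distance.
8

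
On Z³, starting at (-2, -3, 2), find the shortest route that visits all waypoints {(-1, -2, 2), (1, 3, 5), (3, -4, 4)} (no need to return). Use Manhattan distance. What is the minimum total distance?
20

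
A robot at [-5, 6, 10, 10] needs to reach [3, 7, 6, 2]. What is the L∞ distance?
8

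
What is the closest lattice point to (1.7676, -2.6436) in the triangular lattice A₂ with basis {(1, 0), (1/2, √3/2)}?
(1.5, -2.598)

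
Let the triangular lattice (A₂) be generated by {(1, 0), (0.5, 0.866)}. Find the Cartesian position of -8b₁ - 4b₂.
(-10, -3.464)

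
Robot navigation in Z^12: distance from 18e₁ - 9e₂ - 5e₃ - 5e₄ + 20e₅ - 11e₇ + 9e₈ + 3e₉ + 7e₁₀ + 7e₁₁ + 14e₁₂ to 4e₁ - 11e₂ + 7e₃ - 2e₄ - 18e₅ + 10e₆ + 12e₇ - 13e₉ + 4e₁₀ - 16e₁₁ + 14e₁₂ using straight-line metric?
57.4543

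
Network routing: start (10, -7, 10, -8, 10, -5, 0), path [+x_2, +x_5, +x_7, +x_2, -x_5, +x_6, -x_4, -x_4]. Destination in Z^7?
(10, -5, 10, -10, 10, -4, 1)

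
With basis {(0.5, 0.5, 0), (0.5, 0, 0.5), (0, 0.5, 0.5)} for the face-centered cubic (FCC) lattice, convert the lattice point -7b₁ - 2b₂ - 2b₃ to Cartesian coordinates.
(-4.5, -4.5, -2)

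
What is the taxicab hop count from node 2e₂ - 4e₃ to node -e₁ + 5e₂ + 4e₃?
12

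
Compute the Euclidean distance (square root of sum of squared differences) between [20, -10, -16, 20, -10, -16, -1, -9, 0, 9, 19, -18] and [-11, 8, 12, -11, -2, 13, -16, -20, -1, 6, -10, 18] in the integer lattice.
80.1748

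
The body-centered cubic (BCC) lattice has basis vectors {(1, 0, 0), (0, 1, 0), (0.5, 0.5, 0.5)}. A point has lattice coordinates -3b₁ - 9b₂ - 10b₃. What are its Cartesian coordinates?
(-8, -14, -5)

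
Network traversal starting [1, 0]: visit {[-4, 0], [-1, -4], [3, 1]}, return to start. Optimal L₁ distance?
24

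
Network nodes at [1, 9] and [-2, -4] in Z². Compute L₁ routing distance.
16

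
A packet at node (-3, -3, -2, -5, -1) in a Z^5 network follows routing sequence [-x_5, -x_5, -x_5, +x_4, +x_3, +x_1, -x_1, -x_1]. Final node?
(-4, -3, -1, -4, -4)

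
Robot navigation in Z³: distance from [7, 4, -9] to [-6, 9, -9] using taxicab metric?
18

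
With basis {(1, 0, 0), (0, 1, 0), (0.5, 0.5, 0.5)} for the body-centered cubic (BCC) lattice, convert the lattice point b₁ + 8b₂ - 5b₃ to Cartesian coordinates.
(-1.5, 5.5, -2.5)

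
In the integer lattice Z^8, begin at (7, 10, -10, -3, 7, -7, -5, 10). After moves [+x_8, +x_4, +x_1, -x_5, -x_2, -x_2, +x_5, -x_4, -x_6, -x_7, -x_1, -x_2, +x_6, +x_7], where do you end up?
(7, 7, -10, -3, 7, -7, -5, 11)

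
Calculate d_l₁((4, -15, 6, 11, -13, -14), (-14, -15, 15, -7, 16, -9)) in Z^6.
79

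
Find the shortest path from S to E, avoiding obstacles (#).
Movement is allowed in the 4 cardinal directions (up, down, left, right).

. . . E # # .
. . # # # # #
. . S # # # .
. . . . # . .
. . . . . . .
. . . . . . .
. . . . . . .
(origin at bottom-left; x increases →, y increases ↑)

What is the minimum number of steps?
5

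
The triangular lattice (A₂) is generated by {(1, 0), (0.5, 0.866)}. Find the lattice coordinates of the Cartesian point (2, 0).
2b₁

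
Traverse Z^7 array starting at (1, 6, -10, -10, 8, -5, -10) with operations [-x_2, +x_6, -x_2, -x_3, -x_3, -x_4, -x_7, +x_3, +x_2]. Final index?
(1, 5, -11, -11, 8, -4, -11)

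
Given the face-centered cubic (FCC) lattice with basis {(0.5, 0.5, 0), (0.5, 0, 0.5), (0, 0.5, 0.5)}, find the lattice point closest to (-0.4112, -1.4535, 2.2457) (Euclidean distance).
(-0.5, -1.5, 2)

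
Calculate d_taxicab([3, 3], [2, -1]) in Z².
5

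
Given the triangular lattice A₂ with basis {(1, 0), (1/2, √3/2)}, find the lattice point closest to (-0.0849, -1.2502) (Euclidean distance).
(0, -1.732)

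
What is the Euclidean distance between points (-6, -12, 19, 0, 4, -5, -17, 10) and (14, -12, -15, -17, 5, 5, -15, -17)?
51.7591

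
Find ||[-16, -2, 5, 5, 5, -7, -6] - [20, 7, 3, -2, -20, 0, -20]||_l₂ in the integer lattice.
47.9583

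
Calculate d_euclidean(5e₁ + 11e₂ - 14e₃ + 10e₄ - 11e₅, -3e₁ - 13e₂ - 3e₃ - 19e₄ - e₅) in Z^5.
41.2553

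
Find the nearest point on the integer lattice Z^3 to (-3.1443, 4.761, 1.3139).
(-3, 5, 1)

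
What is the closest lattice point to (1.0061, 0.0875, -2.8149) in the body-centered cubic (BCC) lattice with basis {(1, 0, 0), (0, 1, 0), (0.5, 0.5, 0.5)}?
(1, 0, -3)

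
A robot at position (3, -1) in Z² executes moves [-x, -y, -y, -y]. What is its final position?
(2, -4)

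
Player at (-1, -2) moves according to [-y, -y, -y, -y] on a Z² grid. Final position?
(-1, -6)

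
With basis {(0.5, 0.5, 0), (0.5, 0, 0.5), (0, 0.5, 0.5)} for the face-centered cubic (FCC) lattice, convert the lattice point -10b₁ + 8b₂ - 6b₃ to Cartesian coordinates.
(-1, -8, 1)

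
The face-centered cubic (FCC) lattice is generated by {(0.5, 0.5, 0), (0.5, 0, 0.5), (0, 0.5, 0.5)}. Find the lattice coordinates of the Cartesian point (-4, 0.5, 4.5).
-8b₁ + 9b₃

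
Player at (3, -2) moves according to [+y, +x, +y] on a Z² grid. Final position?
(4, 0)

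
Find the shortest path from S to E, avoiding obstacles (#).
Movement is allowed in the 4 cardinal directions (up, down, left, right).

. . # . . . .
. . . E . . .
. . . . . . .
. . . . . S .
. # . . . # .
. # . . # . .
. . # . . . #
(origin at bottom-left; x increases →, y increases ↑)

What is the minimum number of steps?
4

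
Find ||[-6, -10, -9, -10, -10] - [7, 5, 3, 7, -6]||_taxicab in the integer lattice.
61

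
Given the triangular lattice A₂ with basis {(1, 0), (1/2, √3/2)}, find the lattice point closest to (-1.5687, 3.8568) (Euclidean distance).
(-1.5, 4.33)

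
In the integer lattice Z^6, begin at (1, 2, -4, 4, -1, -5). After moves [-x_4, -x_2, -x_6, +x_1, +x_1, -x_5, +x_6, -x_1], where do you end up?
(2, 1, -4, 3, -2, -5)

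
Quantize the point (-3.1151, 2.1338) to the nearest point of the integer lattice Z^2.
(-3, 2)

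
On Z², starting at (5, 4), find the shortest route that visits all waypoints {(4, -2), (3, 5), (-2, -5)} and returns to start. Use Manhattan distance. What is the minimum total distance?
34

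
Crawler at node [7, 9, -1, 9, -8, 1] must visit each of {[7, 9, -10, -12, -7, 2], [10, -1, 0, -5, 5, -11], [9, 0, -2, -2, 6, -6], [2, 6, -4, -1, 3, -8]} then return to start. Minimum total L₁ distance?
162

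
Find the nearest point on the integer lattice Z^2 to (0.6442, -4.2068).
(1, -4)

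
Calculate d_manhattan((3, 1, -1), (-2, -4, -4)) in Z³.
13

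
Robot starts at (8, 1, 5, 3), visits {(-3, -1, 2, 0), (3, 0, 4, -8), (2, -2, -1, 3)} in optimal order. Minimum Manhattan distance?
44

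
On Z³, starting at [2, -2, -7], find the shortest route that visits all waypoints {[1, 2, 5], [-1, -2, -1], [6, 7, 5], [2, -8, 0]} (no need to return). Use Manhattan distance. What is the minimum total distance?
45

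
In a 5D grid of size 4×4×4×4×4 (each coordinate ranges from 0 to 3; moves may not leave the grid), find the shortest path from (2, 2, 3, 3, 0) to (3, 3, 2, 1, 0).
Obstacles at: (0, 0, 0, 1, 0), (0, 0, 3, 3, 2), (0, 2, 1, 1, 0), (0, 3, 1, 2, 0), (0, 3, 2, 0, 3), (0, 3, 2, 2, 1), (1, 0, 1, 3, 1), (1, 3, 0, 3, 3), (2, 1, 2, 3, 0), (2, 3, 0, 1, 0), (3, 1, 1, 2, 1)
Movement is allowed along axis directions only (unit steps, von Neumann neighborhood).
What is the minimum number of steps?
5
(one shortest path: (2, 2, 3, 3, 0) → (3, 2, 3, 3, 0) → (3, 3, 3, 3, 0) → (3, 3, 2, 3, 0) → (3, 3, 2, 2, 0) → (3, 3, 2, 1, 0))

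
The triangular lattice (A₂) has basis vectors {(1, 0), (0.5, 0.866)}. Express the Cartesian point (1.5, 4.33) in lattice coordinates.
-b₁ + 5b₂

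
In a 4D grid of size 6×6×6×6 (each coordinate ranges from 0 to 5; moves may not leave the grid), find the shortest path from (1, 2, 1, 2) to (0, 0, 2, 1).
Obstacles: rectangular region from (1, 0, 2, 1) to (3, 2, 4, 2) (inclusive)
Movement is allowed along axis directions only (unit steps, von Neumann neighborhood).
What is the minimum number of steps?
5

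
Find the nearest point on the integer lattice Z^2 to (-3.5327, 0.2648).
(-4, 0)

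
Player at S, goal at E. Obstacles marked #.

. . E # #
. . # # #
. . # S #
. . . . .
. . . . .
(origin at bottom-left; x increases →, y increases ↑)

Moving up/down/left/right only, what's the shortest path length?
7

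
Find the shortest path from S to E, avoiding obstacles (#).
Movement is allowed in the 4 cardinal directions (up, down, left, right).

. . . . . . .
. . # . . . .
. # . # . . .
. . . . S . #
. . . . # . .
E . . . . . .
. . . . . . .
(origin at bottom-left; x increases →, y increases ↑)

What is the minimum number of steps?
6
(one shortest path: (4, 3) → (3, 3) → (2, 3) → (1, 3) → (0, 3) → (0, 2) → (0, 1))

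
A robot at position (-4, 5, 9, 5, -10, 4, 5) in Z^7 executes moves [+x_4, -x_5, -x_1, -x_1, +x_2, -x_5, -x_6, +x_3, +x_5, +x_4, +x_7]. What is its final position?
(-6, 6, 10, 7, -11, 3, 6)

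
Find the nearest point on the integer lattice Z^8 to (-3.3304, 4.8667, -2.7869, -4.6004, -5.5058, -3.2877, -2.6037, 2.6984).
(-3, 5, -3, -5, -6, -3, -3, 3)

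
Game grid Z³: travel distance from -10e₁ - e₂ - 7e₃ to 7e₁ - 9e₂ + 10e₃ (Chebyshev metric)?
17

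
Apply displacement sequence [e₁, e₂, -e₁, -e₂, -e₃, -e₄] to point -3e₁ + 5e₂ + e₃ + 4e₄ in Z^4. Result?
(-3, 5, 0, 3)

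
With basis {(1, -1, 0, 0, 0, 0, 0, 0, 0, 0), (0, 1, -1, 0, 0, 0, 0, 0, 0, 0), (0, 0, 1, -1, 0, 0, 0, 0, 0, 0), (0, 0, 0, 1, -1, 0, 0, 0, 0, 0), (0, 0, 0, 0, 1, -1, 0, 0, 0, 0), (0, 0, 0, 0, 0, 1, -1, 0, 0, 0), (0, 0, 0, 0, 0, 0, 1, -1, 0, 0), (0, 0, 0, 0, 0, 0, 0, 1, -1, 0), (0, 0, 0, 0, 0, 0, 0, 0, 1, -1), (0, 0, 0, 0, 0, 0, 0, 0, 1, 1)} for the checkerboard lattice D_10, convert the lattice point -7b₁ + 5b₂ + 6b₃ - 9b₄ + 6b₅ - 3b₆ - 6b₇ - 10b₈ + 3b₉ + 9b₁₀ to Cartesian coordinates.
(-7, 12, 1, -15, 15, -9, -3, -4, 22, 6)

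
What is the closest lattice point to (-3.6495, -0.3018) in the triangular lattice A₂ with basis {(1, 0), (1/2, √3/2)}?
(-4, 0)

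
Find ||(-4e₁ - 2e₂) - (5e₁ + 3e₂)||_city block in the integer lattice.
14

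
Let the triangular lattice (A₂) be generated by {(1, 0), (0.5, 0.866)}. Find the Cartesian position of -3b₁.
(-3, 0)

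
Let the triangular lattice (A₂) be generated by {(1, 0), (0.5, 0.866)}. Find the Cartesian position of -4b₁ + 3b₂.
(-2.5, 2.598)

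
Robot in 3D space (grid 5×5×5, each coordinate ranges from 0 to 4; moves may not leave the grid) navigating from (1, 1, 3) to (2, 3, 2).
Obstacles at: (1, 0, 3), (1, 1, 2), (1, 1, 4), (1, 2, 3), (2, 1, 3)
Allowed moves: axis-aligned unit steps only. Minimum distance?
6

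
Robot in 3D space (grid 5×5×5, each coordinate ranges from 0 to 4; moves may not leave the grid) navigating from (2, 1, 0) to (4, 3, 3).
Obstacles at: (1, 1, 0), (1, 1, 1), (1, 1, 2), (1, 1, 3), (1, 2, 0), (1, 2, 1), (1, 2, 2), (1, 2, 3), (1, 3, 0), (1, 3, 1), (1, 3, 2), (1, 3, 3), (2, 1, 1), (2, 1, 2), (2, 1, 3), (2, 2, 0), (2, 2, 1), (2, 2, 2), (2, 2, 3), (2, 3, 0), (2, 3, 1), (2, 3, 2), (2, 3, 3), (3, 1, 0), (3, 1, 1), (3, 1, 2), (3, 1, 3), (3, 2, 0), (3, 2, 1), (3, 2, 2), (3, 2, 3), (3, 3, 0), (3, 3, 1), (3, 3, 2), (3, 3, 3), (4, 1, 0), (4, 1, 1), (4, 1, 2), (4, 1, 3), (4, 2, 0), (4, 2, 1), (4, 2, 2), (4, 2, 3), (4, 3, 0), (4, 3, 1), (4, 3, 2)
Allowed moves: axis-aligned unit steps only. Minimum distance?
11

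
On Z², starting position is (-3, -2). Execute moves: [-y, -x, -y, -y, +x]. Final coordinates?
(-3, -5)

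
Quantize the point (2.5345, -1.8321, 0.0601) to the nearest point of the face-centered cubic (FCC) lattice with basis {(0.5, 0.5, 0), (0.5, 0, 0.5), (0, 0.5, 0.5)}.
(2.5, -1.5, 0)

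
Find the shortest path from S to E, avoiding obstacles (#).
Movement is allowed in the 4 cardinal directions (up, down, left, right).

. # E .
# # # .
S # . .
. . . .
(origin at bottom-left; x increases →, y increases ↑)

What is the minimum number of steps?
8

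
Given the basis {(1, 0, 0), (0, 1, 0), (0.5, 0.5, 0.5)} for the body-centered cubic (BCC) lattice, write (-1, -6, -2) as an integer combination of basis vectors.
b₁ - 4b₂ - 4b₃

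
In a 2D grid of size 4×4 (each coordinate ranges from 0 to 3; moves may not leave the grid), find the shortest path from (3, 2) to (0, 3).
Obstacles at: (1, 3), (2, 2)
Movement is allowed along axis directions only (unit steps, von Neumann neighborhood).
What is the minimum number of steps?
6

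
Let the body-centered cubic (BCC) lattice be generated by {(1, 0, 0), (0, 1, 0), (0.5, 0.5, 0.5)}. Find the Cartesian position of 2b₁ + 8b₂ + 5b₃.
(4.5, 10.5, 2.5)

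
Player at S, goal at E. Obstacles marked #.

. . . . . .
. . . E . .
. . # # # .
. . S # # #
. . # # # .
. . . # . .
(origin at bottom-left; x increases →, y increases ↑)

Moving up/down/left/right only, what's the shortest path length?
5
(one shortest path: (2, 2) → (1, 2) → (1, 3) → (1, 4) → (2, 4) → (3, 4))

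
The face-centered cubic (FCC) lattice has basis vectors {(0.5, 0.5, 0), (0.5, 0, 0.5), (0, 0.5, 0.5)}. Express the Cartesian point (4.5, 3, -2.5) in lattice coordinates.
10b₁ - b₂ - 4b₃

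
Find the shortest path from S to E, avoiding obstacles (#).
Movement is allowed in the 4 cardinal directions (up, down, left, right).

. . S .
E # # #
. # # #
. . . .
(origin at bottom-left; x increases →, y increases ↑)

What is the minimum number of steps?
3
(one shortest path: (2, 3) → (1, 3) → (0, 3) → (0, 2))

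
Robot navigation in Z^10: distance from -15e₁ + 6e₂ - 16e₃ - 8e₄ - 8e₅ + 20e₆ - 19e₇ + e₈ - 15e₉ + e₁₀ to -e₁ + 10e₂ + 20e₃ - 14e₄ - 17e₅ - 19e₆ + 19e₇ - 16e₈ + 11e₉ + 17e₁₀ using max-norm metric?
39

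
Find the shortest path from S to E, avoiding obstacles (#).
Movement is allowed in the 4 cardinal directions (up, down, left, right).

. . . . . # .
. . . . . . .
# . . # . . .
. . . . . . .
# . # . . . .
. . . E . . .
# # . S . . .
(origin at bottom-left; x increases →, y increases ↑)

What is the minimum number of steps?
1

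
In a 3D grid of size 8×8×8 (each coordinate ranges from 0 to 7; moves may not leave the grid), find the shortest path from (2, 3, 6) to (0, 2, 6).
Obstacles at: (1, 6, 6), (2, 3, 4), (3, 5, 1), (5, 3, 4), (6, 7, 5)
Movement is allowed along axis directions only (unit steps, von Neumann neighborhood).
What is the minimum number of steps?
3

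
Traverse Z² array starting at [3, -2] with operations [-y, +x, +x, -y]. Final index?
(5, -4)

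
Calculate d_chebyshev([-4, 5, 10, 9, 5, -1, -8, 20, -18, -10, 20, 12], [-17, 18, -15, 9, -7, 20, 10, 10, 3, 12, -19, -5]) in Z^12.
39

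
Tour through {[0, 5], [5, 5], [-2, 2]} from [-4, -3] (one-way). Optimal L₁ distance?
17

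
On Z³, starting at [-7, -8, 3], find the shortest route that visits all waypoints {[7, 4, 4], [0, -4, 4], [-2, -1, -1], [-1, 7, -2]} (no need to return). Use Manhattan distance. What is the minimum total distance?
49
(one optimal route: (-7, -8, 3) → (0, -4, 4) → (-2, -1, -1) → (-1, 7, -2) → (7, 4, 4))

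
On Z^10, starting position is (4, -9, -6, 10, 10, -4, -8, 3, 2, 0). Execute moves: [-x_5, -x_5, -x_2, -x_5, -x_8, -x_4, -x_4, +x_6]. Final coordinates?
(4, -10, -6, 8, 7, -3, -8, 2, 2, 0)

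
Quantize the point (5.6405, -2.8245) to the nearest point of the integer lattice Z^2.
(6, -3)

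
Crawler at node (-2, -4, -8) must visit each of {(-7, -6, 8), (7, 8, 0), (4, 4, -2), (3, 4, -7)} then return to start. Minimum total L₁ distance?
88
(one optimal route: (-2, -4, -8) → (-7, -6, 8) → (7, 8, 0) → (4, 4, -2) → (3, 4, -7) → (-2, -4, -8))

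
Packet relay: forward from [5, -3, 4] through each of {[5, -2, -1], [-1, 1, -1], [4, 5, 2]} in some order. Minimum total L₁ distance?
27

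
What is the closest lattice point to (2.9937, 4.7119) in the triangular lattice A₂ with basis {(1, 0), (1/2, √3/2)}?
(3, 5.196)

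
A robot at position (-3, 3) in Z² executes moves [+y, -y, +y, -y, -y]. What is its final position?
(-3, 2)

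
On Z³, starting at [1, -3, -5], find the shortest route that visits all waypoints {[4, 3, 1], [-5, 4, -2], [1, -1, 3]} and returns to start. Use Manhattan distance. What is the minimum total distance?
48
(one optimal route: (1, -3, -5) → (-5, 4, -2) → (4, 3, 1) → (1, -1, 3) → (1, -3, -5))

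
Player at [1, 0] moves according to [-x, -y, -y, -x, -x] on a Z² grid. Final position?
(-2, -2)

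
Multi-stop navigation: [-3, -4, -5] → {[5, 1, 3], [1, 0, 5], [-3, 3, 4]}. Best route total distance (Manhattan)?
31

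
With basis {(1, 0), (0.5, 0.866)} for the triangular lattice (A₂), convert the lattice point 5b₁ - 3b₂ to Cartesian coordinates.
(3.5, -2.598)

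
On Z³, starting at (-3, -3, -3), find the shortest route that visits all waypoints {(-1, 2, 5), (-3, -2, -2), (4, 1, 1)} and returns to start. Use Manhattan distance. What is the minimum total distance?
40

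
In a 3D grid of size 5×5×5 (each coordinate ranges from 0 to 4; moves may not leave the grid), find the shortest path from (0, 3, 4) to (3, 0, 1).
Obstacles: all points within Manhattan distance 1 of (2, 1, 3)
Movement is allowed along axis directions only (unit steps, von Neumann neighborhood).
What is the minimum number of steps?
9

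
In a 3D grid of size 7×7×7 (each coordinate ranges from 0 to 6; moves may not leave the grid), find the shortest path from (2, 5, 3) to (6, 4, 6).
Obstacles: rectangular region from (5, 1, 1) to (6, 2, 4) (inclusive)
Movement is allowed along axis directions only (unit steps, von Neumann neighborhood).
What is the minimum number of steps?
8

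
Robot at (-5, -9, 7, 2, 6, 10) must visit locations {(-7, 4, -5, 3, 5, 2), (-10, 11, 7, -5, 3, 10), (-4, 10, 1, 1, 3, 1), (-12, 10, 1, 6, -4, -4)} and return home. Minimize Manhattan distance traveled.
158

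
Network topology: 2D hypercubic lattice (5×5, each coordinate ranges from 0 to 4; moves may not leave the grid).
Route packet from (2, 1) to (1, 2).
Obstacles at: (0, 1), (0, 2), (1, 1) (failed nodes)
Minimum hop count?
2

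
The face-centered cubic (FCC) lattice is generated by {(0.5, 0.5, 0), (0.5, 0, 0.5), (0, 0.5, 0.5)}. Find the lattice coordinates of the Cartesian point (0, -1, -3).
2b₁ - 2b₂ - 4b₃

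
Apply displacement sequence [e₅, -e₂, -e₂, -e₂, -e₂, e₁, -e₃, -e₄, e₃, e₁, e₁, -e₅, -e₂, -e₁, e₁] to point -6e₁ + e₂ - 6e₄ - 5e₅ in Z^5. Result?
(-3, -4, 0, -7, -5)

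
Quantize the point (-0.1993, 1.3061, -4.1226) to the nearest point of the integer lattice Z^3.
(0, 1, -4)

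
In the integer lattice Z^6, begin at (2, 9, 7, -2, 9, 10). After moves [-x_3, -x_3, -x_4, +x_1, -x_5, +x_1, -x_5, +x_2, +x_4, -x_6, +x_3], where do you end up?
(4, 10, 6, -2, 7, 9)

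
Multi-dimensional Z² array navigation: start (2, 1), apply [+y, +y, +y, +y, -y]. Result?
(2, 4)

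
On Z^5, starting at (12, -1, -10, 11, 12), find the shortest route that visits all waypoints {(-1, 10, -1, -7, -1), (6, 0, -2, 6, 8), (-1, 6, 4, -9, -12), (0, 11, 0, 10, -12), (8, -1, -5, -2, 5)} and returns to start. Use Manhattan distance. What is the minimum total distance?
182
(one optimal route: (12, -1, -10, 11, 12) → (6, 0, -2, 6, 8) → (0, 11, 0, 10, -12) → (-1, 6, 4, -9, -12) → (-1, 10, -1, -7, -1) → (8, -1, -5, -2, 5) → (12, -1, -10, 11, 12))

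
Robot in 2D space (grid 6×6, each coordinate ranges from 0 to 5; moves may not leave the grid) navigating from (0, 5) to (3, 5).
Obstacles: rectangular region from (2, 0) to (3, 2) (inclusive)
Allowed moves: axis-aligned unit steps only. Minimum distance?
3
(one shortest path: (0, 5) → (1, 5) → (2, 5) → (3, 5))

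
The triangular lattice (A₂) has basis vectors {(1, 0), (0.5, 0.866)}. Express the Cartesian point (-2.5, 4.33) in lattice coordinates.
-5b₁ + 5b₂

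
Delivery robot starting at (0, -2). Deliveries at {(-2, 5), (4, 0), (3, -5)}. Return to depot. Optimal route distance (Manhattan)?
32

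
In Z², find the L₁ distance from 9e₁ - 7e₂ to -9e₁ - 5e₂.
20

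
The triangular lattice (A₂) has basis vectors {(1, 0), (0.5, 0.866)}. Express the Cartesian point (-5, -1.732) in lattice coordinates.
-4b₁ - 2b₂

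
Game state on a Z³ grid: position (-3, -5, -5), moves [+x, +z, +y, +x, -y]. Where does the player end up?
(-1, -5, -4)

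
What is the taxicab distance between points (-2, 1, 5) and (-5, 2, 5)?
4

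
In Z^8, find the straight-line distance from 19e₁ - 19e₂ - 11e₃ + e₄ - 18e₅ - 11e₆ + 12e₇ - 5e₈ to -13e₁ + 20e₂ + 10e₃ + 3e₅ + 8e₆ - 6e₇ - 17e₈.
65.2457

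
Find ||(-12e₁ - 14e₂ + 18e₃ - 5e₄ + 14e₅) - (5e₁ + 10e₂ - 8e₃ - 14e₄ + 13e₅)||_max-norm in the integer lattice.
26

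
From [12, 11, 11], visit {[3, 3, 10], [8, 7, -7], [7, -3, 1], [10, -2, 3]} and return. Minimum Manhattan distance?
88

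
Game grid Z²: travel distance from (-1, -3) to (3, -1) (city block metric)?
6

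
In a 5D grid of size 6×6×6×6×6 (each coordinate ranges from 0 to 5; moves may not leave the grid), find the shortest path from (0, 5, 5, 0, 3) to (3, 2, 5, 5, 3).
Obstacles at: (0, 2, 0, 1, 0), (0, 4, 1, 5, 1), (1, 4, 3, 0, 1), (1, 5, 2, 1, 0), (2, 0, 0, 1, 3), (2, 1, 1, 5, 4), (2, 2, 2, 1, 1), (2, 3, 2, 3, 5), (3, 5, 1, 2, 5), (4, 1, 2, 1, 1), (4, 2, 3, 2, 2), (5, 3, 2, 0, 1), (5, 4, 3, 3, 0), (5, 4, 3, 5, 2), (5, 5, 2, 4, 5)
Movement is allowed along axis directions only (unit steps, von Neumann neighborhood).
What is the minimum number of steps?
11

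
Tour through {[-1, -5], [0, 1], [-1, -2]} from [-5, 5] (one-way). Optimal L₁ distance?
16
(one optimal route: (-5, 5) → (0, 1) → (-1, -2) → (-1, -5))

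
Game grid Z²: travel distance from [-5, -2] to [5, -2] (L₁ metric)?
10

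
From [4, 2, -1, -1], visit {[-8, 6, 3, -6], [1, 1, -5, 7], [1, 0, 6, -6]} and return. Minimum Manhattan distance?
84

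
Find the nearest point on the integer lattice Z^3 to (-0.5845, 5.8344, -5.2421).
(-1, 6, -5)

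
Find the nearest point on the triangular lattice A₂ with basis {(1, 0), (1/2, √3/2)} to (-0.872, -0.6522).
(-0.5, -0.866)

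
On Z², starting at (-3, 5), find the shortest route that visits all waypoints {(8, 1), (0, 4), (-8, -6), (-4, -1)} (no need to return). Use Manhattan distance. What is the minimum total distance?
38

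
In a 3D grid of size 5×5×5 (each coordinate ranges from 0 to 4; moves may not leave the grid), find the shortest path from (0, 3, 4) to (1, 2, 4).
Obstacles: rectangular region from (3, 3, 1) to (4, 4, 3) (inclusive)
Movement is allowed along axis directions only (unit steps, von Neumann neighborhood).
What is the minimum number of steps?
2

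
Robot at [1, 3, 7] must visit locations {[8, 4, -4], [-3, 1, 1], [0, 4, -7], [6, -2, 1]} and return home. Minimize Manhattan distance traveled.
64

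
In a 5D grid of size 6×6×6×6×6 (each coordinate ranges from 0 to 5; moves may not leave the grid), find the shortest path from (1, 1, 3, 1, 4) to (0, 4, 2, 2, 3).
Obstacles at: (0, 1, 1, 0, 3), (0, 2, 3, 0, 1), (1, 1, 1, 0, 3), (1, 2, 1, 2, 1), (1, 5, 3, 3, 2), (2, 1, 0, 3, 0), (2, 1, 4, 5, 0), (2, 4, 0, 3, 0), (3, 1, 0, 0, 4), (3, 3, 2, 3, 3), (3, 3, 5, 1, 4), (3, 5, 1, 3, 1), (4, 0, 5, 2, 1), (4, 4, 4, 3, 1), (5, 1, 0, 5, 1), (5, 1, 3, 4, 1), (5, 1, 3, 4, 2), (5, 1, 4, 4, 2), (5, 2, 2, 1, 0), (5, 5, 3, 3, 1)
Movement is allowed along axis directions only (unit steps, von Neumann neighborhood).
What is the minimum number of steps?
7
(one shortest path: (1, 1, 3, 1, 4) → (0, 1, 3, 1, 4) → (0, 2, 3, 1, 4) → (0, 3, 3, 1, 4) → (0, 4, 3, 1, 4) → (0, 4, 2, 1, 4) → (0, 4, 2, 2, 4) → (0, 4, 2, 2, 3))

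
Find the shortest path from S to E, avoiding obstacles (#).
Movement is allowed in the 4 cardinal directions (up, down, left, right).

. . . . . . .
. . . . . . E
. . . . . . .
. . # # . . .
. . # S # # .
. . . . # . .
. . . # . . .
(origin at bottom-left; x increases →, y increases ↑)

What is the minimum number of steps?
12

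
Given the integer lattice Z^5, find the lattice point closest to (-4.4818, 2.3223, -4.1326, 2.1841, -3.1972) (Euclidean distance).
(-4, 2, -4, 2, -3)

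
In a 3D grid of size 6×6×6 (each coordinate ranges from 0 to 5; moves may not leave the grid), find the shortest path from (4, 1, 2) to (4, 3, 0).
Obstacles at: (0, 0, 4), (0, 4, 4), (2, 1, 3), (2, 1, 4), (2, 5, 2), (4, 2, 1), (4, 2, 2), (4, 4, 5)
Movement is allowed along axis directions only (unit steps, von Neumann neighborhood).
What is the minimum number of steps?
4
(one shortest path: (4, 1, 2) → (4, 1, 1) → (4, 1, 0) → (4, 2, 0) → (4, 3, 0))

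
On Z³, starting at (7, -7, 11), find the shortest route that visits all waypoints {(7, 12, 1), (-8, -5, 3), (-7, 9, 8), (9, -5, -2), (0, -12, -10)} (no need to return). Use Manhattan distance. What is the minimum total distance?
111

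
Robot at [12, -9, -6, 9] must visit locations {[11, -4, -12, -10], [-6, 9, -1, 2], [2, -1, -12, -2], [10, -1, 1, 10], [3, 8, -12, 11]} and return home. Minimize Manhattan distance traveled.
158
(one optimal route: (12, -9, -6, 9) → (11, -4, -12, -10) → (2, -1, -12, -2) → (3, 8, -12, 11) → (-6, 9, -1, 2) → (10, -1, 1, 10) → (12, -9, -6, 9))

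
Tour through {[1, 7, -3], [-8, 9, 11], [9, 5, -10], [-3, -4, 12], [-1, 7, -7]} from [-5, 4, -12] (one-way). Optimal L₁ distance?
82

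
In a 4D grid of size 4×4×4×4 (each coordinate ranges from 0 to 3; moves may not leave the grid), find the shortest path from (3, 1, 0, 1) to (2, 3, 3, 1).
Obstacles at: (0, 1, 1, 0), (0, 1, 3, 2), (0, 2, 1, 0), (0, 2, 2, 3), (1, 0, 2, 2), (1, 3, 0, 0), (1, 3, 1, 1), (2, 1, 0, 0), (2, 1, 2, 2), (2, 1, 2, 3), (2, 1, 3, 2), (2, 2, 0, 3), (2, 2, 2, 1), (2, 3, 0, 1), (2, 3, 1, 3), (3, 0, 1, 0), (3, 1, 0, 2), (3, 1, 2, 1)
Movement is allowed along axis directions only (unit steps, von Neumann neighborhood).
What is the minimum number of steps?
6
(one shortest path: (3, 1, 0, 1) → (2, 1, 0, 1) → (2, 2, 0, 1) → (2, 2, 1, 1) → (2, 3, 1, 1) → (2, 3, 2, 1) → (2, 3, 3, 1))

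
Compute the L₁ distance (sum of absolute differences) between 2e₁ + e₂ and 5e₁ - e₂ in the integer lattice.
5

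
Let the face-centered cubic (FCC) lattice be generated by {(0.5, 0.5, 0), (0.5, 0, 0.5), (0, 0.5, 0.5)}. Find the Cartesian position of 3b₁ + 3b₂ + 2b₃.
(3, 2.5, 2.5)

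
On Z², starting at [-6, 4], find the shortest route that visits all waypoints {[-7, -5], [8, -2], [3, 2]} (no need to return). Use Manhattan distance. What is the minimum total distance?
36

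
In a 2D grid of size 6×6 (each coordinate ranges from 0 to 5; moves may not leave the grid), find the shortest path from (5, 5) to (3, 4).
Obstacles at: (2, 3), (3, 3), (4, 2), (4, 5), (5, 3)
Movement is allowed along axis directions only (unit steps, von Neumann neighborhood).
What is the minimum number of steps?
3
(one shortest path: (5, 5) → (5, 4) → (4, 4) → (3, 4))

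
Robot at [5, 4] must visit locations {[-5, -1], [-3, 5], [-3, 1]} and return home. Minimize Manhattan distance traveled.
32
(one optimal route: (5, 4) → (-5, -1) → (-3, 1) → (-3, 5) → (5, 4))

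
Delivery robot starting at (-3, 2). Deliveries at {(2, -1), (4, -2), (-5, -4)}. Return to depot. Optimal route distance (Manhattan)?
30
(one optimal route: (-3, 2) → (2, -1) → (4, -2) → (-5, -4) → (-3, 2))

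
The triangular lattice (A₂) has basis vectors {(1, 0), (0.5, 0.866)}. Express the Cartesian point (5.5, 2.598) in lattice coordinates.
4b₁ + 3b₂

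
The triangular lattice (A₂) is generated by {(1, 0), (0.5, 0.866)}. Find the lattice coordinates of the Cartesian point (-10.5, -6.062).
-7b₁ - 7b₂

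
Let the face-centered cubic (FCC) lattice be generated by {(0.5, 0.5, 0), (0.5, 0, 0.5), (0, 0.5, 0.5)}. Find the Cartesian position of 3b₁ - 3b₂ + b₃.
(0, 2, -1)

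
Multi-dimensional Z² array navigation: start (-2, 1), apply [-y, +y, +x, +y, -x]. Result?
(-2, 2)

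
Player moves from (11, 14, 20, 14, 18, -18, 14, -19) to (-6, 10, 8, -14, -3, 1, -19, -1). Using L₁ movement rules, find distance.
152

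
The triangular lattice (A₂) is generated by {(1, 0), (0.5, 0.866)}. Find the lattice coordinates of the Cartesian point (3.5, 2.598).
2b₁ + 3b₂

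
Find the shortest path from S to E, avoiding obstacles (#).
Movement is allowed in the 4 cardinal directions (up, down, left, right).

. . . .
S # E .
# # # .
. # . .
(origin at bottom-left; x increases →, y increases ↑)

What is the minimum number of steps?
4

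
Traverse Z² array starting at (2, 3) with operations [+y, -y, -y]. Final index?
(2, 2)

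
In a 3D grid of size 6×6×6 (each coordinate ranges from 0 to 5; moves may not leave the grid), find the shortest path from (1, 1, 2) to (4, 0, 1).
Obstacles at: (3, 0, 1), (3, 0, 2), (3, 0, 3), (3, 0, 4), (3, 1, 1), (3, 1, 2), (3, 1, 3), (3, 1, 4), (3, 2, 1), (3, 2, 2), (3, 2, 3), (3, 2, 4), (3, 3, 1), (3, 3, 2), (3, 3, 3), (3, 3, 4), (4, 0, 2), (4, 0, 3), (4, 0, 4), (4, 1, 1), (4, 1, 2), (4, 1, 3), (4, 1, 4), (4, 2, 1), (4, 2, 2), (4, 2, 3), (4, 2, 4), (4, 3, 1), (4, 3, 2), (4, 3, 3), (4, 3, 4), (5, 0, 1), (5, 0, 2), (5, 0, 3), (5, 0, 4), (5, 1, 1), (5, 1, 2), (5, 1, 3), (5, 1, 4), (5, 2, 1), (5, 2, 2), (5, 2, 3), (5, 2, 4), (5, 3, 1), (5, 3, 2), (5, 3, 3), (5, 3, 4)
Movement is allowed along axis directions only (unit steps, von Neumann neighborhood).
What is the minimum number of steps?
7
(one shortest path: (1, 1, 2) → (2, 1, 2) → (2, 0, 2) → (2, 0, 1) → (2, 0, 0) → (3, 0, 0) → (4, 0, 0) → (4, 0, 1))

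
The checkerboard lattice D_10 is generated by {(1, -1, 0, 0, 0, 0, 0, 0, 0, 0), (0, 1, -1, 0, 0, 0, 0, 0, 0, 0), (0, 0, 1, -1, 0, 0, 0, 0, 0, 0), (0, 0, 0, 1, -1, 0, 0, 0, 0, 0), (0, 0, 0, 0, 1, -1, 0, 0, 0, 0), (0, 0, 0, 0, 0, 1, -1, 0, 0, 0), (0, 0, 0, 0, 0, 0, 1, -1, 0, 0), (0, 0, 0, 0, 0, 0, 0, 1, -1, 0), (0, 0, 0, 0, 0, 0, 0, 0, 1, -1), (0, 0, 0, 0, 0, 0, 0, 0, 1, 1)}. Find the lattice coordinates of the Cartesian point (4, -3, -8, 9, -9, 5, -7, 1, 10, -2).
4b₁ + b₂ - 7b₃ + 2b₄ - 7b₅ - 2b₆ - 9b₇ - 8b₈ + 2b₉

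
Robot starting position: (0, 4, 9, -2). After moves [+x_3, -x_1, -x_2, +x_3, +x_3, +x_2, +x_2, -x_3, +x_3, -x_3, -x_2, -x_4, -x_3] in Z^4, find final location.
(-1, 4, 10, -3)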